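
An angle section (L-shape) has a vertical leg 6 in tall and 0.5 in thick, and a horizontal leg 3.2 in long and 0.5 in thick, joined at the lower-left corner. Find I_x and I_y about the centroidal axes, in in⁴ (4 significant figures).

Split into non-overlapping primitives; take the origin at the lower-left of the bounding box.
Vertical leg: 0.5 × 6, A = 3 in², y = 3 in, Ī = 9 in⁴.
Horizontal leg (remainder): 2.7 × 0.5, A = 1.35 in², y = 0.25 in, Ī = 0.028125 in⁴.
Centroid: ȳ = ΣA·y / ΣA = 2.14655 in.
Transfer each piece to the centroidal x-axis using Ī + A·d² with d = y − 2.14655:
  vertical leg: d = 0.853448 in → contributes +11.1851 in⁴
  horizontal leg (remainder): d = -1.89655 in → contributes +4.88395 in⁴
Total I = 16.0691 in⁴.
For the y-axis: x̄ = 0.746552 in.
Repeating about the centroidal y-axis gives I_y = 3.26607 in⁴.

I_x ≈ 16.07 in⁴, I_y ≈ 3.266 in⁴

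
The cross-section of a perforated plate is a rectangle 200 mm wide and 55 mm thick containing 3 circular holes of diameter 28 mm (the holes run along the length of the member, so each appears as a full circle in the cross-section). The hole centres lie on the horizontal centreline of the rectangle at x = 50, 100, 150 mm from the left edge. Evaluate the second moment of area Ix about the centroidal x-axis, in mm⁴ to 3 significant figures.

Ix ≈ 2.68 × 10⁶ mm⁴

Split into non-overlapping primitives; take the origin at the lower-left of the bounding box.
Plate: 200 × 55, A = 11 000 mm², y = 27.5 mm, Ī = 2 772 917 mm⁴.
Hole 1 (subtracted): ⌀28, A = 615.75 mm², y = 27.5 mm, Ī = 30 172 mm⁴.
Hole 2 (subtracted): ⌀28, A = 615.75 mm², y = 27.5 mm, Ī = 30 172 mm⁴.
Hole 3 (subtracted): ⌀28, A = 615.75 mm², y = 27.5 mm, Ī = 30 172 mm⁴.
By symmetry the centroid is at mid-height, ȳ = 27.5 mm.
All pieces are centred on the centroidal x-axis, so I = ΣĪ (holes subtracted) = 2 682 401 mm⁴.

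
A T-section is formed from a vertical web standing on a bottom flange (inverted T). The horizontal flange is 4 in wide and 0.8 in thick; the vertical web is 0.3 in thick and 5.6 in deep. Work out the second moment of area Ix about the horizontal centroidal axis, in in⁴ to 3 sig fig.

Ix ≈ 15.8 in⁴

Decompose the section into non-overlapping parts with the origin at the bottom-left of its bounding rectangle.
Flange: 4 × 0.8, A = 3.2 in², y = 0.4 in, Ī = 0.17067 in⁴.
Web: 0.3 × 5.6, A = 1.68 in², y = 3.6 in, Ī = 4.3904 in⁴.
Centroid: ȳ = ΣA·y / ΣA = 1.5016 in.
Transfer each piece to the horizontal centroidal axis using Ī + A·d² with d = y − 1.5016:
  flange: d = -1.1016 in → contributes +4.0542 in⁴
  web: d = 2.0984 in → contributes +11.788 in⁴
Total I = 15.842 in⁴.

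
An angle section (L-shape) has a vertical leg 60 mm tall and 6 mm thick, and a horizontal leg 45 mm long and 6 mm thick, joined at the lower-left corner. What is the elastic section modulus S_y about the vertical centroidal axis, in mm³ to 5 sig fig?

Break the section into simple shapes (no overlaps), measuring from the bottom-left corner of the bounding box.
Vertical leg: 6 × 60, A = 360 mm², x = 3 mm, Ī = 1 080 mm⁴.
Horizontal leg (remainder): 39 × 6, A = 234 mm², x = 25.5 mm, Ī = 29659.5 mm⁴.
Centroid: x̄ = ΣA·x / ΣA = 11.86364 mm.
Transfer each piece to the vertical centroidal axis using Ī + A·d² with d = x − 11.86364:
  vertical leg: d = -8.863636 mm → contributes +29363.06 mm⁴
  horizontal leg (remainder): d = 13.63636 mm → contributes +73171.9 mm⁴
Total I = 102 535 mm⁴.
Extreme fibre distance c = 33.13636 mm; S = I/c = 3094.333 mm³.

S_y ≈ 3094.3 mm³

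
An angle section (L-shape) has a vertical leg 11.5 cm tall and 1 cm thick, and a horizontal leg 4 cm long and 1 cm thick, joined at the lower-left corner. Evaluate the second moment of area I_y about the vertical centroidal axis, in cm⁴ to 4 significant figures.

Split into non-overlapping primitives; take the origin at the lower-left of the bounding box.
Vertical leg: 1 × 11.5, A = 11.5 cm², x = 0.5 cm, Ī = 0.958333 cm⁴.
Horizontal leg (remainder): 3 × 1, A = 3 cm², x = 2.5 cm, Ī = 2.25 cm⁴.
Centroid: x̄ = ΣA·x / ΣA = 0.913793 cm.
Transfer each piece to the vertical centroidal axis using Ī + A·d² with d = x − 0.913793:
  vertical leg: d = -0.413793 cm → contributes +2.92742 cm⁴
  horizontal leg (remainder): d = 1.58621 cm → contributes +9.79816 cm⁴
Total I = 12.7256 cm⁴.

I_y ≈ 12.73 cm⁴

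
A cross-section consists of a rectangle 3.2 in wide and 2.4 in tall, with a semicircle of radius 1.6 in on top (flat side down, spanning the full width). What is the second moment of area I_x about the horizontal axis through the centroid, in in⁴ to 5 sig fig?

I_x ≈ 13.725 in⁴

Split into non-overlapping primitives; take the origin at the lower-left of the bounding box.
Rectangular body: 3.2 × 2.4, A = 7.68 in², y = 1.2 in, Ī = 3.6864 in⁴.
Semicircular cap: semicircle r = 1.6, A = 4.021239 in², y = 3.079061 in, Ī = 0.7193032 in⁴.
Centroid: ȳ = ΣA·y / ΣA = 1.845757 in.
Transfer each piece to the horizontal axis through the centroid using Ī + A·d² with d = y − 1.845757:
  rectangular body: d = -0.6457567 in → contributes +6.888973 in⁴
  semicircular cap: d = 1.233304 in → contributes +6.835767 in⁴
Total I = 13.72474 in⁴.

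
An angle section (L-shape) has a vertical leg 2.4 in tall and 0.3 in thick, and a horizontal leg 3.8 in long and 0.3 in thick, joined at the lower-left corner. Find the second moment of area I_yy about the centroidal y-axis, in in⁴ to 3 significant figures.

I_yy ≈ 2.62 in⁴

Split into non-overlapping primitives; take the origin at the lower-left of the bounding box.
Vertical leg: 0.3 × 2.4, A = 0.72 in², x = 0.15 in, Ī = 0.0054 in⁴.
Horizontal leg (remainder): 3.5 × 0.3, A = 1.05 in², x = 2.05 in, Ī = 1.0719 in⁴.
Centroid: x̄ = ΣA·x / ΣA = 1.2771 in.
Transfer each piece to the centroidal y-axis using Ī + A·d² with d = x − 1.2771:
  vertical leg: d = -1.1271 in → contributes +0.92009 in⁴
  horizontal leg (remainder): d = 0.77288 in → contributes +1.6991 in⁴
Total I = 2.6192 in⁴.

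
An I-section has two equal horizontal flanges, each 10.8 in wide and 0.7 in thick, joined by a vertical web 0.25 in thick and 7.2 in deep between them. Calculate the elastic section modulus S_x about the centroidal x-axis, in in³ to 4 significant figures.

Treat the section as a set of non-overlapping primitives; coordinates are from the bounding-box lower-left.
Bottom flange: 10.8 × 0.7, A = 7.56 in², y = 0.35 in, Ī = 0.3087 in⁴.
Web: 0.25 × 7.2, A = 1.8 in², y = 4.3 in, Ī = 7.776 in⁴.
Top flange: 10.8 × 0.7, A = 7.56 in², y = 8.25 in, Ī = 0.3087 in⁴.
By symmetry the centroid is at mid-height, ȳ = 4.3 in.
Transfer each piece to the centroidal x-axis using Ī + A·d² with d = y − 4.3:
  bottom flange: d = -3.95 in → contributes +118.264 in⁴
  web: d = 0 in → contributes +7.776 in⁴
  top flange: d = 3.95 in → contributes +118.264 in⁴
Total I = 244.303 in⁴.
Extreme fibre distance c = 4.3 in; S = I/c = 56.8147 in³.

S_x ≈ 56.81 in³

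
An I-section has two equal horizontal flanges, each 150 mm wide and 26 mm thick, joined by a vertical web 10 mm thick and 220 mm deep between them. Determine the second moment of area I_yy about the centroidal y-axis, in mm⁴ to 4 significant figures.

I_yy ≈ 1.464 × 10⁷ mm⁴

Split into non-overlapping primitives; take the origin at the lower-left of the bounding box.
Bottom flange: 150 × 26, A = 3 900 mm², x = 75 mm, Ī = 7 312 500 mm⁴.
Web: 10 × 220, A = 2 200 mm², x = 75 mm, Ī = 18333.3 mm⁴.
Top flange: 150 × 26, A = 3 900 mm², x = 75 mm, Ī = 7 312 500 mm⁴.
By symmetry the centroid is at mid-width, x̄ = 75 mm.
All pieces are centred on the centroidal y-axis, so I = ΣĪ = 14 643 333 mm⁴.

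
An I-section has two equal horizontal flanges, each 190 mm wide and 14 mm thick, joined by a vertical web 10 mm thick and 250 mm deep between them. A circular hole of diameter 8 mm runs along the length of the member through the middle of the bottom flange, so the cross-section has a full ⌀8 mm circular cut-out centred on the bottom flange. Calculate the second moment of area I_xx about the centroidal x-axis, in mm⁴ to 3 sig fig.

Decompose the section into non-overlapping parts with the origin at the bottom-left of its bounding rectangle.
Bottom flange: 190 × 14, A = 2 660 mm², y = 7 mm, Ī = 43 447 mm⁴.
Web: 10 × 250, A = 2 500 mm², y = 139 mm, Ī = 13 020 833 mm⁴.
Top flange: 190 × 14, A = 2 660 mm², y = 271 mm, Ī = 43 447 mm⁴.
Hole (subtracted): ⌀8, A = 50.265 mm², y = 7 mm, Ī = 201.06 mm⁴.
Centroid: ȳ = ΣA·y / ΣA = 139.85 mm.
Transfer each piece to the centroidal x-axis using Ī + A·d² with d = y − 139.85:
  bottom flange: d = -132.85 mm → contributes +46 992 911 mm⁴
  web: d = -0.85396 mm → contributes +13 022 656 mm⁴
  top flange: d = 131.15 mm → contributes +45 793 541 mm⁴
  hole: d = -132.85 mm → contributes −887 396 mm⁴
Total I = 104 921 714 mm⁴.

I_xx ≈ 1.05 × 10⁸ mm⁴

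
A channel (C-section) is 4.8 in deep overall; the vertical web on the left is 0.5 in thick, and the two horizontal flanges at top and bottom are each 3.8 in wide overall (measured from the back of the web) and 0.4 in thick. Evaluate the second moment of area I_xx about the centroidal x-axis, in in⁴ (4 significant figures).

Split into non-overlapping primitives; take the origin at the lower-left of the bounding box.
Web: 0.5 × 4.8, A = 2.4 in², y = 2.4 in, Ī = 4.608 in⁴.
Top flange (beyond web): 3.3 × 0.4, A = 1.32 in², y = 4.6 in, Ī = 0.0176 in⁴.
Bottom flange (beyond web): 3.3 × 0.4, A = 1.32 in², y = 0.2 in, Ī = 0.0176 in⁴.
By symmetry the centroid is at mid-height, ȳ = 2.4 in.
Transfer each piece to the centroidal x-axis using Ī + A·d² with d = y − 2.4:
  web: d = 0 in → contributes +4.608 in⁴
  top flange (beyond web): d = 2.2 in → contributes +6.4064 in⁴
  bottom flange (beyond web): d = -2.2 in → contributes +6.4064 in⁴
Total I = 17.4208 in⁴.

I_xx ≈ 17.42 in⁴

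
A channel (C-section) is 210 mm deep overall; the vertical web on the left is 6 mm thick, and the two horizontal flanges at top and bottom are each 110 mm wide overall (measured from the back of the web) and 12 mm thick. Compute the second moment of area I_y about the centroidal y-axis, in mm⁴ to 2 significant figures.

Break the section into simple shapes (no overlaps), measuring from the bottom-left corner of the bounding box.
Web: 6 × 210, A = 1 260 mm², x = 3 mm, Ī = 3 780 mm⁴.
Top flange (beyond web): 104 × 12, A = 1 248 mm², x = 58 mm, Ī = 1 124 864 mm⁴.
Bottom flange (beyond web): 104 × 12, A = 1 248 mm², x = 58 mm, Ī = 1 124 864 mm⁴.
Centroid: x̄ = ΣA·x / ΣA = 39.55 mm.
Transfer each piece to the centroidal y-axis using Ī + A·d² with d = x − 39.55:
  web: d = -36.55 mm → contributes +1 686 973 mm⁴
  top flange (beyond web): d = 18.45 mm → contributes +1 549 708 mm⁴
  bottom flange (beyond web): d = 18.45 mm → contributes +1 549 708 mm⁴
Total I = 4 786 390 mm⁴.

I_y ≈ 4.8 × 10⁶ mm⁴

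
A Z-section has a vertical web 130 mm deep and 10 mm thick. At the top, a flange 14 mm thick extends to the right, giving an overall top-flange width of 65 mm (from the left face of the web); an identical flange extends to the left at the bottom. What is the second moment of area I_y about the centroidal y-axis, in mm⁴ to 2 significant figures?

Treat the section as a set of non-overlapping primitives; coordinates are from the bounding-box lower-left.
Web: 10 × 130, A = 1 300 mm², x = 60 mm, Ī = 10 833 mm⁴.
Top flange (beyond web): 55 × 14, A = 770 mm², x = 92.5 mm, Ī = 194 104 mm⁴.
Bottom flange (beyond web): 55 × 14, A = 770 mm², x = 27.5 mm, Ī = 194 104 mm⁴.
Centroid: x̄ = ΣA·x / ΣA = 60 mm.
Transfer each piece to the centroidal y-axis using Ī + A·d² with d = x − 60:
  web: d = 0 mm → contributes +10 833 mm⁴
  top flange (beyond web): d = 32.5 mm → contributes +1 007 417 mm⁴
  bottom flange (beyond web): d = -32.5 mm → contributes +1 007 417 mm⁴
Total I = 2 025 667 mm⁴.

I_y ≈ 2.0 × 10⁶ mm⁴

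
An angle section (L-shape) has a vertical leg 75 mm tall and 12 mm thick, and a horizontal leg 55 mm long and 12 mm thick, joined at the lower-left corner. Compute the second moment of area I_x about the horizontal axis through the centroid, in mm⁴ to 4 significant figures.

I_x ≈ 7.535 × 10⁵ mm⁴

Decompose the section into non-overlapping parts with the origin at the bottom-left of its bounding rectangle.
Vertical leg: 12 × 75, A = 900 mm², y = 37.5 mm, Ī = 421 875 mm⁴.
Horizontal leg (remainder): 43 × 12, A = 516 mm², y = 6 mm, Ī = 6 192 mm⁴.
Centroid: ȳ = ΣA·y / ΣA = 26.0212 mm.
Transfer each piece to the horizontal axis through the centroid using Ī + A·d² with d = y − 26.0212:
  vertical leg: d = 11.4788 mm → contributes +540 462 mm⁴
  horizontal leg (remainder): d = -20.0212 mm → contributes +213 030 mm⁴
Total I = 753 491 mm⁴.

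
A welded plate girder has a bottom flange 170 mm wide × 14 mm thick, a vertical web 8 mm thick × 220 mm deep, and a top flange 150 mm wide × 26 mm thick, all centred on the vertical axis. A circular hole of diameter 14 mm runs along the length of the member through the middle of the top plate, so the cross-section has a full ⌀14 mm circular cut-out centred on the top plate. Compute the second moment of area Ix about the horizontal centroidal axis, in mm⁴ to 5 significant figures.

Ix ≈ 9.2395 × 10⁷ mm⁴

Break the section into simple shapes (no overlaps), measuring from the bottom-left corner of the bounding box.
Bottom plate: 170 × 14, A = 2 380 mm², y = 7 mm, Ī = 38873.33 mm⁴.
Web plate: 8 × 220, A = 1 760 mm², y = 124 mm, Ī = 7 098 667 mm⁴.
Top plate: 150 × 26, A = 3 900 mm², y = 247 mm, Ī = 219 700 mm⁴.
Hole (subtracted): ⌀14, A = 153.938 mm², y = 247 mm, Ī = 1885.741 mm⁴.
Centroid: ȳ = ΣA·y / ΣA = 147.1174 mm.
Transfer each piece to the horizontal centroidal axis using Ī + A·d² with d = y − 147.1174:
  bottom plate: d = -140.1174 mm → contributes +46 765 173 mm⁴
  web plate: d = -23.11745 mm → contributes +8 039 239 mm⁴
  top plate: d = 99.88255 mm → contributes +39 128 145 mm⁴
  hole: d = 99.88255 mm → contributes −1 537 652 mm⁴
Total I = 92 394 905 mm⁴.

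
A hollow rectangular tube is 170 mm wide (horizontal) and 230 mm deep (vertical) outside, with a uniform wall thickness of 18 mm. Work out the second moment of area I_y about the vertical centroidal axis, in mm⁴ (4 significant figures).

Treat the section as a set of non-overlapping primitives; coordinates are from the bounding-box lower-left.
Outer rectangle: 170 × 230, A = 39 100 mm², x = 85 mm, Ī = 94 165 833 mm⁴.
Inner void (subtracted): 134 × 194, A = 25 996 mm², x = 85 mm, Ī = 38 898 681 mm⁴.
By symmetry the centroid is at mid-width, x̄ = 85 mm.
All pieces are centred on the vertical centroidal axis, so I = ΣĪ (holes subtracted) = 55 267 152 mm⁴.

I_y ≈ 5.527 × 10⁷ mm⁴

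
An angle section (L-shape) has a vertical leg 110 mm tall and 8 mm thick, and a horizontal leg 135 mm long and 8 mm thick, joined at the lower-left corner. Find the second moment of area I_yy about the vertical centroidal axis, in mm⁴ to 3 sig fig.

Split into non-overlapping primitives; take the origin at the lower-left of the bounding box.
Vertical leg: 8 × 110, A = 880 mm², x = 4 mm, Ī = 4693.3 mm⁴.
Horizontal leg (remainder): 127 × 8, A = 1 016 mm², x = 71.5 mm, Ī = 1 365 589 mm⁴.
Centroid: x̄ = ΣA·x / ΣA = 40.171 mm.
Transfer each piece to the vertical centroidal axis using Ī + A·d² with d = x − 40.171:
  vertical leg: d = -36.171 mm → contributes +1 156 026 mm⁴
  horizontal leg (remainder): d = 31.329 mm → contributes +2 362 806 mm⁴
Total I = 3 518 833 mm⁴.

I_yy ≈ 3.52 × 10⁶ mm⁴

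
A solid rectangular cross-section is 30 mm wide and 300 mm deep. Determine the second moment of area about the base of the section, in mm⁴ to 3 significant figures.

The section: 30 × 300, A = 9 000 mm², y = 150 mm, Ī = 67 500 000 mm⁴.
Transfer it to the base of the section using Ī + A·d² with d = y − 0:
  the section: d = 150 mm → contributes +270 000 000 mm⁴
Total I = 270 000 000 mm⁴.

I_base ≈ 2.70 × 10⁸ mm⁴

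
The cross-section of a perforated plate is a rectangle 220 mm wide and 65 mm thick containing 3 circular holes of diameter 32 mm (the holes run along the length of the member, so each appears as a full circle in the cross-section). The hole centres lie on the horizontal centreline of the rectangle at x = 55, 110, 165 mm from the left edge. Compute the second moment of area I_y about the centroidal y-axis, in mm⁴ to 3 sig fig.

I_y ≈ 5.27 × 10⁷ mm⁴

Break the section into simple shapes (no overlaps), measuring from the bottom-left corner of the bounding box.
Plate: 220 × 65, A = 14 300 mm², x = 110 mm, Ī = 57 676 667 mm⁴.
Hole 1 (subtracted): ⌀32, A = 804.25 mm², x = 55 mm, Ī = 51 472 mm⁴.
Hole 2 (subtracted): ⌀32, A = 804.25 mm², x = 110 mm, Ī = 51 472 mm⁴.
Hole 3 (subtracted): ⌀32, A = 804.25 mm², x = 165 mm, Ī = 51 472 mm⁴.
By symmetry the centroid is at mid-width, x̄ = 110 mm.
Transfer each piece to the centroidal y-axis using Ī + A·d² with d = x − 110:
  plate: d = 0 mm → contributes +57 676 667 mm⁴
  hole 1: d = -55 mm → contributes −2 484 321 mm⁴
  hole 2: d = 0 mm → contributes −51 472 mm⁴
  hole 3: d = 55 mm → contributes −2 484 321 mm⁴
Total I = 52 656 552 mm⁴.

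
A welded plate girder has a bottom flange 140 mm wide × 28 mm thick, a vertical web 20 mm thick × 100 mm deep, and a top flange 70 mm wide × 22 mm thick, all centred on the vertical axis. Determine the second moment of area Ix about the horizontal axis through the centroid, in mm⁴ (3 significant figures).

Split into non-overlapping primitives; take the origin at the lower-left of the bounding box.
Bottom plate: 140 × 28, A = 3 920 mm², y = 14 mm, Ī = 256 107 mm⁴.
Web plate: 20 × 100, A = 2 000 mm², y = 78 mm, Ī = 1 666 667 mm⁴.
Top plate: 70 × 22, A = 1 540 mm², y = 139 mm, Ī = 62 113 mm⁴.
Centroid: ȳ = ΣA·y / ΣA = 56.962 mm.
Transfer each piece to the horizontal axis through the centroid using Ī + A·d² with d = y − 56.962:
  bottom plate: d = -42.962 mm → contributes +7 491 539 mm⁴
  web plate: d = 21.038 mm → contributes +2 551 822 mm⁴
  top plate: d = 82.038 mm → contributes +10 426 555 mm⁴
Total I = 20 469 916 mm⁴.

Ix ≈ 2.05 × 10⁷ mm⁴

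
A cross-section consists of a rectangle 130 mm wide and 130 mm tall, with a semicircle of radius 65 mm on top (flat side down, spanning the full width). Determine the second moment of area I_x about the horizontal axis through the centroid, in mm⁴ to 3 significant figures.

I_x ≈ 6.66 × 10⁷ mm⁴

Split into non-overlapping primitives; take the origin at the lower-left of the bounding box.
Rectangular body: 130 × 130, A = 16 900 mm², y = 65 mm, Ī = 23 800 833 mm⁴.
Semicircular cap: semicircle r = 65, A = 6636.6 mm², y = 157.59 mm, Ī = 1 959 230 mm⁴.
Centroid: ȳ = ΣA·y / ΣA = 91.107 mm.
Transfer each piece to the horizontal axis through the centroid using Ī + A·d² with d = y − 91.107:
  rectangular body: d = -26.107 mm → contributes +35 319 191 mm⁴
  semicircular cap: d = 66.48 mm → contributes +31 290 489 mm⁴
Total I = 66 609 680 mm⁴.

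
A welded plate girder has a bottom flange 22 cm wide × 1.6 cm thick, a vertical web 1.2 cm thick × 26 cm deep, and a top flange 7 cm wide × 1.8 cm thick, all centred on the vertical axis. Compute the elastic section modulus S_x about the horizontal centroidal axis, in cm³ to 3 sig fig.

S_x ≈ 517 cm³

Break the section into simple shapes (no overlaps), measuring from the bottom-left corner of the bounding box.
Bottom plate: 22 × 1.6, A = 35.2 cm², y = 0.8 cm, Ī = 7.5093 cm⁴.
Web plate: 1.2 × 26, A = 31.2 cm², y = 14.6 cm, Ī = 1757.6 cm⁴.
Top plate: 7 × 1.8, A = 12.6 cm², y = 28.5 cm, Ī = 3.402 cm⁴.
Centroid: ȳ = ΣA·y / ΣA = 10.668 cm.
Transfer each piece to the horizontal centroidal axis using Ī + A·d² with d = y − 10.668:
  bottom plate: d = -9.8681 cm → contributes +3435.3 cm⁴
  web plate: d = 3.9319 cm → contributes +2239.9 cm⁴
  top plate: d = 17.832 cm → contributes +4009.9 cm⁴
Total I = 9685.1 cm⁴.
Extreme fibre distance c = 18.732 cm; S = I/c = 517.04 cm³.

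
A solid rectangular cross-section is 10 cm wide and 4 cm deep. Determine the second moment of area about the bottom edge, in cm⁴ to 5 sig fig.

The section: 10 × 4, A = 40 cm², y = 2 cm, Ī = 53.33333 cm⁴.
Transfer it to the base of the section using Ī + A·d² with d = y − 0:
  the section: d = 2 cm → contributes +213.3333 cm⁴
Total I = 213.3333 cm⁴.

I_base ≈ 213.33 cm⁴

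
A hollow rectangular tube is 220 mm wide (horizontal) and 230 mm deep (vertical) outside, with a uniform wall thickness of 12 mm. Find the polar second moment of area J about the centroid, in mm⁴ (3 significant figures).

J ≈ 1.55 × 10⁸ mm⁴

Break the section into simple shapes (no overlaps), measuring from the bottom-left corner of the bounding box.
Outer rectangle: 220 × 230, A = 50 600 mm², y = 115 mm, Ī = 223 061 667 mm⁴.
Inner void (subtracted): 196 × 206, A = 40 376 mm², y = 115 mm, Ī = 142 782 995 mm⁴.
By symmetry the centroid is at mid-height, ȳ = 115 mm.
All pieces are centred on the centroidal x-axis, so I = ΣĪ (holes subtracted) = 80 278 672 mm⁴.
Repeating about the centroidal y-axis gives I_y = 74 829 632 mm⁴.
Polar second moment: J = I_x + I_y = 155 108 304 mm⁴.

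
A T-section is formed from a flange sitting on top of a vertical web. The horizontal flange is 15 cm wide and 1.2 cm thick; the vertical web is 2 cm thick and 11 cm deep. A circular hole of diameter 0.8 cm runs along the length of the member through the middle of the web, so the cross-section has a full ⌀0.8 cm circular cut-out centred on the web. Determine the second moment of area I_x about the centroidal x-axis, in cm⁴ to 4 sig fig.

Split into non-overlapping primitives; take the origin at the lower-left of the bounding box.
Flange: 15 × 1.2, A = 18 cm², y = 11.6 cm, Ī = 2.16 cm⁴.
Web: 2 × 11, A = 22 cm², y = 5.5 cm, Ī = 221.833 cm⁴.
Hole (subtracted): ⌀0.8, A = 0.502655 cm², y = 5.5 cm, Ī = 0.0201062 cm⁴.
Centroid: ȳ = ΣA·y / ΣA = 8.27993 cm.
Transfer each piece to the centroidal x-axis using Ī + A·d² with d = y − 8.27993:
  flange: d = 3.32007 cm → contributes +200.571 cm⁴
  web: d = -2.77993 cm → contributes +391.85 cm⁴
  hole: d = -2.77993 cm → contributes −3.90464 cm⁴
Total I = 588.517 cm⁴.

I_x ≈ 588.5 cm⁴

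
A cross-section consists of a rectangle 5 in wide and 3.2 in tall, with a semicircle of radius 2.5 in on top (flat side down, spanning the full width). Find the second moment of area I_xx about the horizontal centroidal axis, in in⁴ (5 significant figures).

I_xx ≈ 61.024 in⁴

Break the section into simple shapes (no overlaps), measuring from the bottom-left corner of the bounding box.
Rectangular body: 5 × 3.2, A = 16 in², y = 1.6 in, Ī = 13.65333 in⁴.
Semicircular cap: semicircle r = 2.5, A = 9.817477 in², y = 4.261033 in, Ī = 4.287381 in⁴.
Centroid: ȳ = ΣA·y / ΣA = 2.611897 in.
Transfer each piece to the horizontal centroidal axis using Ī + A·d² with d = y − 2.611897:
  rectangular body: d = -1.011897 in → contributes +30.0363 in⁴
  semicircular cap: d = 1.649136 in → contributes +30.98747 in⁴
Total I = 61.02378 in⁴.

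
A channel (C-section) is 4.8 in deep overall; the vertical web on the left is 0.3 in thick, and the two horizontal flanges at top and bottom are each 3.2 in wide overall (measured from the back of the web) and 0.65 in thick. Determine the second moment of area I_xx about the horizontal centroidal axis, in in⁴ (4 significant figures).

Split into non-overlapping primitives; take the origin at the lower-left of the bounding box.
Web: 0.3 × 4.8, A = 1.44 in², y = 2.4 in, Ī = 2.7648 in⁴.
Top flange (beyond web): 2.9 × 0.65, A = 1.885 in², y = 4.475 in, Ī = 0.0663677 in⁴.
Bottom flange (beyond web): 2.9 × 0.65, A = 1.885 in², y = 0.325 in, Ī = 0.0663677 in⁴.
By symmetry the centroid is at mid-height, ȳ = 2.4 in.
Transfer each piece to the horizontal centroidal axis using Ī + A·d² with d = y − 2.4:
  web: d = 0 in → contributes +2.7648 in⁴
  top flange (beyond web): d = 2.075 in → contributes +8.18247 in⁴
  bottom flange (beyond web): d = -2.075 in → contributes +8.18247 in⁴
Total I = 19.1297 in⁴.

I_xx ≈ 19.13 in⁴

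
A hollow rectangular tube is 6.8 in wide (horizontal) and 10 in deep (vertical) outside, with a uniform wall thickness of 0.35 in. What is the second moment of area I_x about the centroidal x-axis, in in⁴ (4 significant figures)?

Split into non-overlapping primitives; take the origin at the lower-left of the bounding box.
Outer rectangle: 6.8 × 10, A = 68 in², y = 5 in, Ī = 566.667 in⁴.
Inner void (subtracted): 6.1 × 9.3, A = 56.73 in², y = 5 in, Ī = 408.881 in⁴.
By symmetry the centroid is at mid-height, ȳ = 5 in.
All pieces are centred on the centroidal x-axis, so I = ΣĪ (holes subtracted) = 157.785 in⁴.

I_x ≈ 157.8 in⁴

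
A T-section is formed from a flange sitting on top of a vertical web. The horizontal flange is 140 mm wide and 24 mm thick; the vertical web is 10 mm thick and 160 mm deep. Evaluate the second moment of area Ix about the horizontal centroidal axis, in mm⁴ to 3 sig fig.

Ix ≈ 1.27 × 10⁷ mm⁴

Decompose the section into non-overlapping parts with the origin at the bottom-left of its bounding rectangle.
Flange: 140 × 24, A = 3 360 mm², y = 172 mm, Ī = 161 280 mm⁴.
Web: 10 × 160, A = 1 600 mm², y = 80 mm, Ī = 3 413 333 mm⁴.
Centroid: ȳ = ΣA·y / ΣA = 142.32 mm.
Transfer each piece to the horizontal centroidal axis using Ī + A·d² with d = y − 142.32:
  flange: d = 29.677 mm → contributes +3 120 597 mm⁴
  web: d = -62.323 mm → contributes +9 627 900 mm⁴
Total I = 12 748 497 mm⁴.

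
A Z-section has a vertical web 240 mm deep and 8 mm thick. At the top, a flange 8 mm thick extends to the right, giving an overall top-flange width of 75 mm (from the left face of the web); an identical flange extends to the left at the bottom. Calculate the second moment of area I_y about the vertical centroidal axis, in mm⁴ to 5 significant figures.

I_y ≈ 1.9188 × 10⁶ mm⁴

Decompose the section into non-overlapping parts with the origin at the bottom-left of its bounding rectangle.
Web: 8 × 240, A = 1 920 mm², x = 71 mm, Ī = 10 240 mm⁴.
Top flange (beyond web): 67 × 8, A = 536 mm², x = 108.5 mm, Ī = 200508.7 mm⁴.
Bottom flange (beyond web): 67 × 8, A = 536 mm², x = 33.5 mm, Ī = 200508.7 mm⁴.
Centroid: x̄ = ΣA·x / ΣA = 71 mm.
Transfer each piece to the vertical centroidal axis using Ī + A·d² with d = x − 71:
  web: d = 0 mm → contributes +10 240 mm⁴
  top flange (beyond web): d = 37.5 mm → contributes +954258.7 mm⁴
  bottom flange (beyond web): d = -37.5 mm → contributes +954258.7 mm⁴
Total I = 1 918 757 mm⁴.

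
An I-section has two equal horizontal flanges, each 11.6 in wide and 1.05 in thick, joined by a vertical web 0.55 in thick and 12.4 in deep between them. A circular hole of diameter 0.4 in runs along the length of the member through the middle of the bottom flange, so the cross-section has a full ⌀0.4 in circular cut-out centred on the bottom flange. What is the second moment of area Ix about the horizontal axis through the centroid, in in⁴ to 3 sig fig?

Decompose the section into non-overlapping parts with the origin at the bottom-left of its bounding rectangle.
Bottom flange: 11.6 × 1.05, A = 12.18 in², y = 0.525 in, Ī = 1.119 in⁴.
Web: 0.55 × 12.4, A = 6.82 in², y = 7.25 in, Ī = 87.387 in⁴.
Top flange: 11.6 × 1.05, A = 12.18 in², y = 13.975 in, Ī = 1.119 in⁴.
Hole (subtracted): ⌀0.4, A = 0.12566 in², y = 0.525 in, Ī = 0.0012566 in⁴.
Centroid: ȳ = ΣA·y / ΣA = 7.2772 in.
Transfer each piece to the horizontal axis through the centroid using Ī + A·d² with d = y − 7.2772:
  bottom flange: d = -6.7522 in → contributes +556.43 in⁴
  web: d = -0.027213 in → contributes +87.392 in⁴
  top flange: d = 6.6978 in → contributes +547.52 in⁴
  hole: d = -6.7522 in → contributes −5.7306 in⁴
Total I = 1185.6 in⁴.

Ix ≈ 1190 in⁴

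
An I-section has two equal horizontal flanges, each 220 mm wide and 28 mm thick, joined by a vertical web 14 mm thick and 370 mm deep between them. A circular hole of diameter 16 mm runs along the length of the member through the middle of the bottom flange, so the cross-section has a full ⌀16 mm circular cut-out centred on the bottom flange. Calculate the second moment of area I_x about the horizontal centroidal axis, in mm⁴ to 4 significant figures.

I_x ≈ 5.397 × 10⁸ mm⁴

Decompose the section into non-overlapping parts with the origin at the bottom-left of its bounding rectangle.
Bottom flange: 220 × 28, A = 6 160 mm², y = 14 mm, Ī = 402 453 mm⁴.
Web: 14 × 370, A = 5 180 mm², y = 213 mm, Ī = 59 095 167 mm⁴.
Top flange: 220 × 28, A = 6 160 mm², y = 412 mm, Ī = 402 453 mm⁴.
Hole (subtracted): ⌀16, A = 201.062 mm², y = 14 mm, Ī = 3216.99 mm⁴.
Centroid: ȳ = ΣA·y / ΣA = 215.313 mm.
Transfer each piece to the horizontal centroidal axis using Ī + A·d² with d = y − 215.313:
  bottom flange: d = -201.313 mm → contributes +250 048 144 mm⁴
  web: d = -2.31294 mm → contributes +59 122 878 mm⁴
  top flange: d = 196.687 mm → contributes +238 706 990 mm⁴
  hole: d = -201.313 mm → contributes −8 151 633 mm⁴
Total I = 539 726 379 mm⁴.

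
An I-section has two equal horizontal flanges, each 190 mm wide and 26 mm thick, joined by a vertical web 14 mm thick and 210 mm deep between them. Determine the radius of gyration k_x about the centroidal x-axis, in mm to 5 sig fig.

k_x ≈ 107.78 mm

Decompose the section into non-overlapping parts with the origin at the bottom-left of its bounding rectangle.
Bottom flange: 190 × 26, A = 4 940 mm², y = 13 mm, Ī = 278286.7 mm⁴.
Web: 14 × 210, A = 2 940 mm², y = 131 mm, Ī = 10 804 500 mm⁴.
Top flange: 190 × 26, A = 4 940 mm², y = 249 mm, Ī = 278286.7 mm⁴.
By symmetry the centroid is at mid-height, ȳ = 131 mm.
Transfer each piece to the centroidal x-axis using Ī + A·d² with d = y − 131:
  bottom flange: d = -118 mm → contributes +69 062 847 mm⁴
  web: d = 0 mm → contributes +10 804 500 mm⁴
  top flange: d = 118 mm → contributes +69 062 847 mm⁴
Total I = 148 930 193 mm⁴.
Radius of gyration: k = √(I/A) = √(148 930 193 / 12 820) = 107.7823 mm.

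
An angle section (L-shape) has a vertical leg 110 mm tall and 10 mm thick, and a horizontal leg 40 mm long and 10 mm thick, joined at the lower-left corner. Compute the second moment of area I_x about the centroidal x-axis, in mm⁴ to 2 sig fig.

Decompose the section into non-overlapping parts with the origin at the bottom-left of its bounding rectangle.
Vertical leg: 10 × 110, A = 1 100 mm², y = 55 mm, Ī = 1 109 167 mm⁴.
Horizontal leg (remainder): 30 × 10, A = 300 mm², y = 5 mm, Ī = 2 500 mm⁴.
Centroid: ȳ = ΣA·y / ΣA = 44.29 mm.
Transfer each piece to the centroidal x-axis using Ī + A·d² with d = y − 44.29:
  vertical leg: d = 10.71 mm → contributes +1 235 442 mm⁴
  horizontal leg (remainder): d = -39.29 mm → contributes +465 510 mm⁴
Total I = 1 700 952 mm⁴.

I_x ≈ 1.7 × 10⁶ mm⁴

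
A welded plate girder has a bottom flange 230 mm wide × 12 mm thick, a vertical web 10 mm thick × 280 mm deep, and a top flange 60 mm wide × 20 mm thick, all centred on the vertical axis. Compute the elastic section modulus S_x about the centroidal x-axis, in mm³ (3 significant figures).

Break the section into simple shapes (no overlaps), measuring from the bottom-left corner of the bounding box.
Bottom plate: 230 × 12, A = 2 760 mm², y = 6 mm, Ī = 33 120 mm⁴.
Web plate: 10 × 280, A = 2 800 mm², y = 152 mm, Ī = 18 293 333 mm⁴.
Top plate: 60 × 20, A = 1 200 mm², y = 302 mm, Ī = 40 000 mm⁴.
Centroid: ȳ = ΣA·y / ΣA = 119.02 mm.
Transfer each piece to the centroidal x-axis using Ī + A·d² with d = y − 119.02:
  bottom plate: d = -113.02 mm → contributes +35 286 634 mm⁴
  web plate: d = 32.982 mm → contributes +21 339 254 mm⁴
  top plate: d = 182.98 mm → contributes +40 219 004 mm⁴
Total I = 96 844 891 mm⁴.
Extreme fibre distance c = 192.98 mm; S = I/c = 501 833 mm³.

S_x ≈ 5.02 × 10⁵ mm³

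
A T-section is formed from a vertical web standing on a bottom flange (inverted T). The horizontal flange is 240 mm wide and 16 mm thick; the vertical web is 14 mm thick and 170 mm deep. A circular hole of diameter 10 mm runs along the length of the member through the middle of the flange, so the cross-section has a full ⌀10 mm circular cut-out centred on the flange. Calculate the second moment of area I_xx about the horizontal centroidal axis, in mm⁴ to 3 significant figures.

I_xx ≈ 1.84 × 10⁷ mm⁴

Break the section into simple shapes (no overlaps), measuring from the bottom-left corner of the bounding box.
Flange: 240 × 16, A = 3 840 mm², y = 8 mm, Ī = 81 920 mm⁴.
Web: 14 × 170, A = 2 380 mm², y = 101 mm, Ī = 5 731 833 mm⁴.
Hole (subtracted): ⌀10, A = 78.54 mm², y = 8 mm, Ī = 490.87 mm⁴.
Centroid: ȳ = ΣA·y / ΣA = 44.04 mm.
Transfer each piece to the horizontal centroidal axis using Ī + A·d² with d = y − 44.04:
  flange: d = -36.04 mm → contributes +5 069 705 mm⁴
  web: d = 56.96 mm → contributes +13 453 526 mm⁴
  hole: d = -36.04 mm → contributes −102 506 mm⁴
Total I = 18 420 725 mm⁴.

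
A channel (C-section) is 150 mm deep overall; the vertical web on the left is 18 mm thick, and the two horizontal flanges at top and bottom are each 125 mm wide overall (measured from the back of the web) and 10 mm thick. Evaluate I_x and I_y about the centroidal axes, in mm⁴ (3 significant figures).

I_x ≈ 1.56 × 10⁷ mm⁴, I_y ≈ 6.78 × 10⁶ mm⁴

Treat the section as a set of non-overlapping primitives; coordinates are from the bounding-box lower-left.
Web: 18 × 150, A = 2 700 mm², y = 75 mm, Ī = 5 062 500 mm⁴.
Top flange (beyond web): 107 × 10, A = 1 070 mm², y = 145 mm, Ī = 8916.7 mm⁴.
Bottom flange (beyond web): 107 × 10, A = 1 070 mm², y = 5 mm, Ī = 8916.7 mm⁴.
By symmetry the centroid is at mid-height, ȳ = 75 mm.
Transfer each piece to the centroidal x-axis using Ī + A·d² with d = y − 75:
  web: d = 0 mm → contributes +5 062 500 mm⁴
  top flange (beyond web): d = 70 mm → contributes +5 251 917 mm⁴
  bottom flange (beyond web): d = -70 mm → contributes +5 251 917 mm⁴
Total I = 15 566 333 mm⁴.
For the y-axis: x̄ = 36.634 mm.
Repeating about the centroidal y-axis gives I_y = 6 777 926 mm⁴.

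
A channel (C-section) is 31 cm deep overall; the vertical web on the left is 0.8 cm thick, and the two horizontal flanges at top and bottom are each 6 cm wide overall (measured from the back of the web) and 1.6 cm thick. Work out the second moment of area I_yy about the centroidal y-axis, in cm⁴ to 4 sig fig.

I_yy ≈ 128.4 cm⁴

Split into non-overlapping primitives; take the origin at the lower-left of the bounding box.
Web: 0.8 × 31, A = 24.8 cm², x = 0.4 cm, Ī = 1.32267 cm⁴.
Top flange (beyond web): 5.2 × 1.6, A = 8.32 cm², x = 3.4 cm, Ī = 18.7477 cm⁴.
Bottom flange (beyond web): 5.2 × 1.6, A = 8.32 cm², x = 3.4 cm, Ī = 18.7477 cm⁴.
Centroid: x̄ = ΣA·x / ΣA = 1.60463 cm.
Transfer each piece to the centroidal y-axis using Ī + A·d² with d = x − 1.60463:
  web: d = -1.20463 cm → contributes +37.311 cm⁴
  top flange (beyond web): d = 1.79537 cm → contributes +45.5659 cm⁴
  bottom flange (beyond web): d = 1.79537 cm → contributes +45.5659 cm⁴
Total I = 128.443 cm⁴.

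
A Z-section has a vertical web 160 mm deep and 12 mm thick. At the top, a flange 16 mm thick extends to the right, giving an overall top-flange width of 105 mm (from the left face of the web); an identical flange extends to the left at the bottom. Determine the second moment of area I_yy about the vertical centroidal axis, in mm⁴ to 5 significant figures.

Treat the section as a set of non-overlapping primitives; coordinates are from the bounding-box lower-left.
Web: 12 × 160, A = 1 920 mm², x = 99 mm, Ī = 23 040 mm⁴.
Top flange (beyond web): 93 × 16, A = 1 488 mm², x = 151.5 mm, Ī = 1 072 476 mm⁴.
Bottom flange (beyond web): 93 × 16, A = 1 488 mm², x = 46.5 mm, Ī = 1 072 476 mm⁴.
Centroid: x̄ = ΣA·x / ΣA = 99 mm.
Transfer each piece to the vertical centroidal axis using Ī + A·d² with d = x − 99:
  web: d = 0 mm → contributes +23 040 mm⁴
  top flange (beyond web): d = 52.5 mm → contributes +5 173 776 mm⁴
  bottom flange (beyond web): d = -52.5 mm → contributes +5 173 776 mm⁴
Total I = 10 370 592 mm⁴.

I_yy ≈ 1.0371 × 10⁷ mm⁴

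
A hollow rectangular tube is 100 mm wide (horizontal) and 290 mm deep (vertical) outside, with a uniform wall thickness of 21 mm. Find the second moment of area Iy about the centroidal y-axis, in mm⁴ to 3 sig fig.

Iy ≈ 2.01 × 10⁷ mm⁴

Decompose the section into non-overlapping parts with the origin at the bottom-left of its bounding rectangle.
Outer rectangle: 100 × 290, A = 29 000 mm², x = 50 mm, Ī = 24 166 667 mm⁴.
Inner void (subtracted): 58 × 248, A = 14 384 mm², x = 50 mm, Ī = 4 032 315 mm⁴.
By symmetry the centroid is at mid-width, x̄ = 50 mm.
All pieces are centred on the centroidal y-axis, so I = ΣĪ (holes subtracted) = 20 134 352 mm⁴.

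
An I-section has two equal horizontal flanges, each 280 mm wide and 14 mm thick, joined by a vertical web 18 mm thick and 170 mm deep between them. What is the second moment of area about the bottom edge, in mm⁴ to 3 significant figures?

I_base ≈ 1.81 × 10⁸ mm⁴

Decompose the section into non-overlapping parts with the origin at the bottom-left of its bounding rectangle.
Bottom flange: 280 × 14, A = 3 920 mm², y = 7 mm, Ī = 64 027 mm⁴.
Web: 18 × 170, A = 3 060 mm², y = 99 mm, Ī = 7 369 500 mm⁴.
Top flange: 280 × 14, A = 3 920 mm², y = 191 mm, Ī = 64 027 mm⁴.
Transfer each piece to the base of the section using Ī + A·d² with d = y − 0:
  bottom flange: d = 7 mm → contributes +256 107 mm⁴
  web: d = 99 mm → contributes +37 360 560 mm⁴
  top flange: d = 191 mm → contributes +143 069 547 mm⁴
Total I = 180 686 213 mm⁴.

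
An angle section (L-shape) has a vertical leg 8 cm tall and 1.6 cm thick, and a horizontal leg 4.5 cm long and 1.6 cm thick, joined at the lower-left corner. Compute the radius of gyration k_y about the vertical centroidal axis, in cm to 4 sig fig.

k_y ≈ 1.154 cm

Break the section into simple shapes (no overlaps), measuring from the bottom-left corner of the bounding box.
Vertical leg: 1.6 × 8, A = 12.8 cm², x = 0.8 cm, Ī = 2.73067 cm⁴.
Horizontal leg (remainder): 2.9 × 1.6, A = 4.64 cm², x = 3.05 cm, Ī = 3.25187 cm⁴.
Centroid: x̄ = ΣA·x / ΣA = 1.39862 cm.
Transfer each piece to the vertical centroidal axis using Ī + A·d² with d = x − 1.39862:
  vertical leg: d = -0.598624 cm → contributes +7.31755 cm⁴
  horizontal leg (remainder): d = 1.65138 cm → contributes +15.9053 cm⁴
Total I = 23.2229 cm⁴.
Radius of gyration: k = √(I/A) = √(23.2229 / 17.44) = 1.15394 cm.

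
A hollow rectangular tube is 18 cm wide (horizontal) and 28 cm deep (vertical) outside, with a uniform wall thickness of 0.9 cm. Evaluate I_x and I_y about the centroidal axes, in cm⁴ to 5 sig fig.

I_x ≈ 8648.6 cm⁴, I_y ≈ 4325.5 cm⁴

Decompose the section into non-overlapping parts with the origin at the bottom-left of its bounding rectangle.
Outer rectangle: 18 × 28, A = 504 cm², y = 14 cm, Ī = 32 928 cm⁴.
Inner void (subtracted): 16.2 × 26.2, A = 424.44 cm², y = 14 cm, Ī = 24279.38 cm⁴.
By symmetry the centroid is at mid-height, ȳ = 14 cm.
All pieces are centred on the centroidal x-axis, so I = ΣĪ (holes subtracted) = 8648.617 cm⁴.
Repeating about the centroidal y-axis gives I_y = 4325.497 cm⁴.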